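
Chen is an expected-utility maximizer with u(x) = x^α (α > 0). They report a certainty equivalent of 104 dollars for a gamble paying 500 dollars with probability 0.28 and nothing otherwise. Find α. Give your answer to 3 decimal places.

α ≈ 0.811

Since u(0) = 0, the lottery's EU is 0.28·500^α.
Indifference: 104^α = 0.28·500^α, so (104/500)^α = 0.28.
Taking logs: α·ln(104/500) = ln(0.28), so α = -1.272966 / -1.570217 ≈ 0.811.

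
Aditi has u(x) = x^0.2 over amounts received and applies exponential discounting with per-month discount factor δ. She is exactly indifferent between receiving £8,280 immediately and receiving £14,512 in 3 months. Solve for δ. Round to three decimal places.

Equating discounted utilities: u(8280) = δ^3·u(14512) ⇒ δ^3 = u(8280)/u(14512).
With u(x) = x^0.2: δ^3 = 8280^0.2/14512^0.2 = (8280/14512)^0.2 = 0.89384.
So δ = 0.89384^(1/3) ≈ 0.963.

δ ≈ 0.963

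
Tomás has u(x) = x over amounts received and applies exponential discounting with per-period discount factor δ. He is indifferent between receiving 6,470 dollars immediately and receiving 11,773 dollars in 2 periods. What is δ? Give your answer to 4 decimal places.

δ ≈ 0.7413

Indifference means u(6470) = δ^2 · u(11773), so δ^2 = u(6470)/u(11773).
With u(x) = x: δ^2 = 6470/11773 = 0.54956.
Taking the square root: δ = 0.54956^(1/2) ≈ 0.7413.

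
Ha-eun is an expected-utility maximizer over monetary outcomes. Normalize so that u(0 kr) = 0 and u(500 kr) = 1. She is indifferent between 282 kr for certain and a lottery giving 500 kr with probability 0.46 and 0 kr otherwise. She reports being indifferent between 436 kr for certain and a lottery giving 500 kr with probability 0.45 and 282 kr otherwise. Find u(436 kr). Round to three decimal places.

0.703

First, u(282 kr) = 0.46·u(500 kr) + 0.54·u(0 kr) = 0.46.
Then u(436 kr) = 0.45·u(500 kr) + 0.55·u(282 kr) = 0.45·1.00 + 0.55·0.46 = 0.7030.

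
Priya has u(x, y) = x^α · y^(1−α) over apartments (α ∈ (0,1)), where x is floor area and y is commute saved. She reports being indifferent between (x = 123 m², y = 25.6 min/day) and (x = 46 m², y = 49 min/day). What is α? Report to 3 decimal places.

Indifference: 123^α · 25.6^(1−α) = 46^α · 49^(1−α).
(123/46)^α = (49/25.6)^(1−α); take logs: α·ln(123/46) = (1−α)·ln(49/25.6), i.e. α·0.983543 = (1−α)·0.649228.
With A = 0.983543 and B = 0.649228: α·A = (1−α)·B, so α = B/(A+B) = 0.649228/1.632771 ≈ 0.398.

α ≈ 0.398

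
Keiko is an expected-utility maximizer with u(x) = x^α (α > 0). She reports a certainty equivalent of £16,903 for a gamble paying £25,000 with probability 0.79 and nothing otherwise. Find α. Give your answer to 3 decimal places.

α ≈ 0.602

Since u(0) = 0, the lottery's EU is 0.79·25000^α.
Indifference: 16903^α = 0.79·25000^α, so (16903/25000)^α = 0.79.
α = ln(0.79) / ln(16903/25000) = -0.235722/-0.391385 ≈ 0.602.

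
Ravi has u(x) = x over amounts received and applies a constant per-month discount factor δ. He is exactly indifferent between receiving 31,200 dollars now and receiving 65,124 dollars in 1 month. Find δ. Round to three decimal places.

δ ≈ 0.479

Indifference means u(31200) = δ · u(65124), so δ = u(31200)/u(65124).
With u(x) = x: δ = 31200/65124 = 0.47909.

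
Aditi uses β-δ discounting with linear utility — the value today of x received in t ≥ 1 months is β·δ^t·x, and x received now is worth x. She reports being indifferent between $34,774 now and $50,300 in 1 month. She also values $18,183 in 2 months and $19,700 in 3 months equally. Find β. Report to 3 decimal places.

β ≈ 0.749

Both payoffs in the second observation are in the future, so β drops out: δ^2·18183 = δ^3·19700 ⇒ δ = 18183/19700 = 0.92299.
Substituting δ into 34774 = β·δ·50300: β = 34774/(46426.645) ≈ 0.749.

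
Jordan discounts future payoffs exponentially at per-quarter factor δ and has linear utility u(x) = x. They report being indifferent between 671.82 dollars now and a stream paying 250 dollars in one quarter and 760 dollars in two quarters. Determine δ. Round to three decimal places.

The stream is worth 250δ + 760δ² today, so 250δ + 760δ² = 671.82.
So 760δ² + 250δ − 671.82 = 0.
δ = (−250 + √(250² + 4·760·671.82)) / (2·760) = (−250 + √2104832.80) / 1520 ≈ 0.790.

δ ≈ 0.790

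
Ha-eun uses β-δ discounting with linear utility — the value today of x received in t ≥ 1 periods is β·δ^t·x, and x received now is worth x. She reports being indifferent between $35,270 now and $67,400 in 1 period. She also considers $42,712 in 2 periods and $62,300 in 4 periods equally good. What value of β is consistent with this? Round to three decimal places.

The second indifference involves only future payoffs, so β cancels: β·δ^2·42712 = β·δ^4·62300, giving δ^2 = 42712/62300 = 0.68559, so δ = 0.82800.
Substituting δ into 35270 = β·δ·67400: β = 35270/(55807.276) ≈ 0.632.

β ≈ 0.632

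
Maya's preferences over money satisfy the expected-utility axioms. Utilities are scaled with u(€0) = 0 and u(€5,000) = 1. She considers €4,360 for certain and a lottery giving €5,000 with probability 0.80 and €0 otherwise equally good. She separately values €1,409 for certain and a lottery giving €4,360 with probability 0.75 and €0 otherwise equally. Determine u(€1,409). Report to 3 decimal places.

From the first indifference, u(€4,360) = 0.80·u(€5,000) + 0.20·u(€0) = 0.80·1 + 0.20·0 = 0.80.
Chaining: u(€1,409) = 0.75·0.80 + 0.25·0.00 = 0.6000.

0.600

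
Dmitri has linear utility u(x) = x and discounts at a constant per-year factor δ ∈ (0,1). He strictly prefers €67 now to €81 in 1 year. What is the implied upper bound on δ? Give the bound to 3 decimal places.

Under u(x) = x this choice says 67 > δ·81.
So δ < 67/81 = 0.82716.

δ < 0.827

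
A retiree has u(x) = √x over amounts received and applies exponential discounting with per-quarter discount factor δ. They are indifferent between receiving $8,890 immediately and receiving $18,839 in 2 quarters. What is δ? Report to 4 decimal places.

δ ≈ 0.8288

Equating discounted utilities: u(8890) = δ^2·u(18839) ⇒ δ^2 = u(8890)/u(18839).
Since u(x) = √x, δ^2 = √(8890/18839) = 0.68694.
Taking the square root: δ = 0.68694^(1/2) ≈ 0.8288.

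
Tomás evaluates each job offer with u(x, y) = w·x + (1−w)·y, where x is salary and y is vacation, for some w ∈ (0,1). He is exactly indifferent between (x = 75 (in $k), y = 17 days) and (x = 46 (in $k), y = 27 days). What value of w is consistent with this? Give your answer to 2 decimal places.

w = 0.26

u(75,17) = u(46,27) means w·75 + (1−w)·17 = w·46 + (1−w)·27.
w·(75−46) = (1−w)·(27−17), i.e. w·29 = (1−w)·10.
The marginal rate of substitution is 10/29, so w = 10/(29+10) = 0.26.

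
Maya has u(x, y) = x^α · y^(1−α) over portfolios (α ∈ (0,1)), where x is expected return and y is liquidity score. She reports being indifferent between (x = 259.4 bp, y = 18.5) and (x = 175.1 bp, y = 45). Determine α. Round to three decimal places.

Indifference: 259.4^α · 18.5^(1−α) = 175.1^α · 45^(1−α).
Rearrange to (259.4/175.1)^α = (45/18.5)^(1−α) and take logs: α·0.393014 = (1−α)·0.888892.
So α/(1−α) = (0.888892)/(0.393014) = 2.261731, and α = 2.261731/3.261731 ≈ 0.693.

α ≈ 0.693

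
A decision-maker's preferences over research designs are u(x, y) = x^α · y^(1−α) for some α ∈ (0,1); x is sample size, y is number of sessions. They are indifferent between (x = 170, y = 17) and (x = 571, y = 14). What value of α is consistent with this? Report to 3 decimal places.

The Cobb–Douglas utilities coincide, so 170^α·17^(1−α) = 571^α·14^(1−α).
Rearrange to (170/571)^α = (14/17)^(1−α) and take logs: α·-1.211591 = (1−α)·-0.194156.
So α/(1−α) = (-0.194156)/(-1.211591) = 0.160249, and α = 0.160249/1.160249 ≈ 0.138.

α ≈ 0.138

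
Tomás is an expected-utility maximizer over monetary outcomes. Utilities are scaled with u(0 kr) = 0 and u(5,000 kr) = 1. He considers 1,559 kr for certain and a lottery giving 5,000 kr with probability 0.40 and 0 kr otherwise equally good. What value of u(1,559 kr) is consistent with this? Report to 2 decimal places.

0.40

u(1,559 kr) equals the lottery's expected utility: 0.40·1 + 0.60·0 = 0.40.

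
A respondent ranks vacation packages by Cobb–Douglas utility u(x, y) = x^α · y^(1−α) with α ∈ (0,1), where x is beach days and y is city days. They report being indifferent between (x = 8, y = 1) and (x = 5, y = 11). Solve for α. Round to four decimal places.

Indifference: 8^α · 1^(1−α) = 5^α · 11^(1−α).
Taking logs: α·ln 8 + (1−α)·ln 1 = α·ln 5 + (1−α)·ln 11, i.e. α·0.4700036 = (1−α)·2.3978953.
So α/(1−α) = (2.3978953)/(0.4700036) = 5.1018658, and α = 5.1018658/6.1018658 ≈ 0.8361.

α ≈ 0.8361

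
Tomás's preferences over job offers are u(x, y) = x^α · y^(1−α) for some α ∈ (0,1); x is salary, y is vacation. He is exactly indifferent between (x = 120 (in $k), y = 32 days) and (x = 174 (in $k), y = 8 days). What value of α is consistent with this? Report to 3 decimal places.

Set the two utilities equal: 120^α·32^(1−α) = 174^α·8^(1−α).
(120/174)^α = (8/32)^(1−α); take logs: α·ln(120/174) = (1−α)·ln(8/32), i.e. α·-0.371564 = (1−α)·-1.386294.
So α/(1−α) = (-1.386294)/(-0.371564) = 3.730970, and α = 3.730970/4.730970 ≈ 0.789.

α ≈ 0.789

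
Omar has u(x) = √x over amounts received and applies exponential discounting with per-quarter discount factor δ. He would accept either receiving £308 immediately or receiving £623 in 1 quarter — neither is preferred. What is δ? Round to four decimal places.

Indifference means u(308) = δ · u(623), so δ = u(308)/u(623).
With u(x) = √x: δ = √308/√623 = √(308/623) = 0.70312.

δ ≈ 0.7031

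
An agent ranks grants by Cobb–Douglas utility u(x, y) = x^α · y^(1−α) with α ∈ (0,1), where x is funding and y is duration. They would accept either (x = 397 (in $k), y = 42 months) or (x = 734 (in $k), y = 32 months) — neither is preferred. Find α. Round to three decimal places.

Indifference: 397^α · 42^(1−α) = 734^α · 32^(1−α).
Taking logs: α·ln 397 + (1−α)·ln 42 = α·ln 734 + (1−α)·ln 32, i.e. α·-0.614573 = (1−α)·-0.271934.
With A = -0.614573 and B = -0.271934: α·A = (1−α)·B, so α = B/(A+B) = -0.271934/-0.886507 ≈ 0.307.

α ≈ 0.307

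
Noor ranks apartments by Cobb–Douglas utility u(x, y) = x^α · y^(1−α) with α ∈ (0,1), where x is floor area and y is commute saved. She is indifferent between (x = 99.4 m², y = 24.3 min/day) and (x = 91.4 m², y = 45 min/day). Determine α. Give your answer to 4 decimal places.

Set the two utilities equal: 99.4^α·24.3^(1−α) = 91.4^α·45^(1−α).
(99.4/91.4)^α = (45/24.3)^(1−α); take logs: α·ln(99.4/91.4) = (1−α)·ln(45/24.3), i.e. α·0.0839066 = (1−α)·0.6161861.
With A = 0.0839066 and B = 0.6161861: α·A = (1−α)·B, so α = B/(A+B) = 0.6161861/0.7000927 ≈ 0.8801.

α ≈ 0.8801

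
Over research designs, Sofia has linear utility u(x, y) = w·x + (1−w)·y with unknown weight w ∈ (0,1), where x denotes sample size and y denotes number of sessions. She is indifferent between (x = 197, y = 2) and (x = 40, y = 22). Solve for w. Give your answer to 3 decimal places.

u(197,2) = u(40,22) means w·197 + (1−w)·2 = w·40 + (1−w)·22.
w·(197−40) = (1−w)·(22−2), i.e. w·157 = (1−w)·20.
The marginal rate of substitution is 20/157, so w = 20/(157+20) = 0.113.

w = 0.113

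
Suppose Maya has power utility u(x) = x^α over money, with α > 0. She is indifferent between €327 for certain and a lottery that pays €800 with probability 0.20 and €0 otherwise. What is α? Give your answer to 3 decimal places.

α ≈ 1.799

Since u(0) = 0, the lottery's EU is 0.20·800^α.
Indifference: 327^α = 0.20·800^α, so (327/800)^α = 0.20.
α = ln(0.20) / ln(327/800) = -1.609438/-0.894652 ≈ 1.799.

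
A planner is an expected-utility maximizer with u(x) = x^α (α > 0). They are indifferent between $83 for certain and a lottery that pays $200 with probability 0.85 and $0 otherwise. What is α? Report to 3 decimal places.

α ≈ 0.185

EU(lottery) = 0.85·200^α + 0.15·0 = 0.85·200^α.
Setting u(83) equal to that: 83^α = 0.85·200^α ⇒ (83/200)^α = 0.85.
α = ln(0.85) / ln(83/200) = -0.162519/-0.879477 ≈ 0.185.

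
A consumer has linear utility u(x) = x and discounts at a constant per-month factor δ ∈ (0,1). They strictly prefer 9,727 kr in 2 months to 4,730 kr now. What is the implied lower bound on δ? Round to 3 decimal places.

Under u(x) = x this choice says 4730 < δ^2·9727.
Dividing by 9727: δ^2 > 0.48628. Both sides are positive, so the square root keeps the direction.
δ > 0.48628^(1/2) = 0.697.

δ > 0.697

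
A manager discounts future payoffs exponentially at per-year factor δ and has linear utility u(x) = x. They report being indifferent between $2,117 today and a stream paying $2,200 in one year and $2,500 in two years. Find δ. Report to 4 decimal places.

Equating present values: 2117 = 2200δ + 2500δ².
That is, 2500δ² + 2200δ − 2117 = 0, a quadratic in δ.
The positive root is δ = [−2200 + √(2200² + 4·2500·2117)] / (2·2500) = (−2200 + 5100.000)/5000 ≈ 0.5800.

δ ≈ 0.5800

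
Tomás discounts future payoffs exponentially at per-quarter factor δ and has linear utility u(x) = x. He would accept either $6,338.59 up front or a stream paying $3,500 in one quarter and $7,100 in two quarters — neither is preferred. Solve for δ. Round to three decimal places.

Present value of the stream is 3500·δ + 7100·δ². Indifference gives 3500δ + 7100δ² = 6338.59.
Rearranged: 7100δ² + 3500δ − 6338.59 = 0.
The positive root is δ = [−3500 + √(3500² + 4·7100·6338.59)] / (2·7100) = (−3500 + 13866.000)/14200 ≈ 0.730.

δ ≈ 0.730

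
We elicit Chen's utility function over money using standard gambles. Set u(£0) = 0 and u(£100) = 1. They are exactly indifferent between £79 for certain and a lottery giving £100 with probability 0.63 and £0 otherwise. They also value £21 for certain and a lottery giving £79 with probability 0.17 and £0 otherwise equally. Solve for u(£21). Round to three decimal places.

From the first indifference, u(£79) = 0.63·u(£100) + 0.37·u(£0) = 0.63·1 + 0.37·0 = 0.63.
Chaining: u(£21) = 0.17·0.63 + 0.83·0.00 = 0.1071.

0.107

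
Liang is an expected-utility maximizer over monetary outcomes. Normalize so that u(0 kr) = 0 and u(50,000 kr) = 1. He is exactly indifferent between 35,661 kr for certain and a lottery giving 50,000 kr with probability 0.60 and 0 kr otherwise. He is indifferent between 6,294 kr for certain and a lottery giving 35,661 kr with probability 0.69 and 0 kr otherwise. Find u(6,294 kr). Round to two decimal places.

0.41

From the first indifference, u(35,661 kr) = 0.60·u(50,000 kr) + 0.40·u(0 kr) = 0.60·1 + 0.40·0 = 0.60.
Then u(6,294 kr) = 0.69·u(35,661 kr) + 0.31·u(0 kr) = 0.69·0.60 + 0.31·0.00 = 0.4140.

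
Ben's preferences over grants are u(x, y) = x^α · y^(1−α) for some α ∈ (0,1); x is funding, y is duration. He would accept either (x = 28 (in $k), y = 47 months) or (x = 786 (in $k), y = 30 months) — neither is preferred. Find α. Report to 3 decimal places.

Indifference: 28^α · 47^(1−α) = 786^α · 30^(1−α).
Rearrange to (28/786)^α = (30/47)^(1−α) and take logs: α·-3.334752 = (1−α)·-0.448950.
So α/(1−α) = (-0.448950)/(-3.334752) = 0.134628, and α = 0.134628/1.134628 ≈ 0.119.

α ≈ 0.119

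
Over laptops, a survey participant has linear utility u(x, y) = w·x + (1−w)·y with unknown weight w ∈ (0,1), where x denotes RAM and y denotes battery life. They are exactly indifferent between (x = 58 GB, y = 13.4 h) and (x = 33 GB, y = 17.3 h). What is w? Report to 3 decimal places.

w = 0.135

Equating utilities: w·58 + (1−w)·13.4 = w·33 + (1−w)·17.3.
Rearranging, 25·w − 3.9·(1−w) = 0.
So w/(1−w) = 3.9/25 = 0.1560, giving w = 3.9/(25+3.9) = 0.135.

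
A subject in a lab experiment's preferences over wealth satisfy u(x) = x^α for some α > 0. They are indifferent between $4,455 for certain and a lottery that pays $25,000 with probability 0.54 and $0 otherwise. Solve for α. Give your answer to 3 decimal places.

α ≈ 0.357

The lottery's expected utility is 0.54·u(25000) + 0.46·u(0) = 0.54·25000^α (since u(0) = 0 for α > 0).
Indifference: 4455^α = 0.54·25000^α, so (4455/25000)^α = 0.54.
α = ln(0.54) / ln(4455/25000) = -0.616186/-1.724849 ≈ 0.357.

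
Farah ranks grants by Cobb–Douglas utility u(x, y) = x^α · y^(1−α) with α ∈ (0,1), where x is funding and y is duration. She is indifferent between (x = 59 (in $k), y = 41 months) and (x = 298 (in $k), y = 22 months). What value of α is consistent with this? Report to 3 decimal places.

α ≈ 0.278

The Cobb–Douglas utilities coincide, so 59^α·41^(1−α) = 298^α·22^(1−α).
Rearrange to (59/298)^α = (22/41)^(1−α) and take logs: α·-1.619556 = (1−α)·-0.622530.
With A = -1.619556 and B = -0.622530: α·A = (1−α)·B, so α = B/(A+B) = -0.622530/-2.242086 ≈ 0.278.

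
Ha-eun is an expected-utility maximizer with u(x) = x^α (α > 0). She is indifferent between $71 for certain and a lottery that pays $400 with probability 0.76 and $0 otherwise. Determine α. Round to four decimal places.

α ≈ 0.1587

EU(lottery) = 0.76·400^α + 0.24·0 = 0.76·400^α.
Setting u(71) equal to that: 71^α = 0.76·400^α ⇒ (71/400)^α = 0.76.
α = ln(0.76) / ln(71/400) = -0.2744368/-1.7287847 ≈ 0.1587.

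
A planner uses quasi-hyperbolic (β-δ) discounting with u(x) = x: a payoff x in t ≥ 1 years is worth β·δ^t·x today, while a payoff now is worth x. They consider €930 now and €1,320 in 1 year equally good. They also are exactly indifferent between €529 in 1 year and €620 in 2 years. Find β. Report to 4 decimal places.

The second indifference involves only future payoffs, so β cancels: β·δ^1·529 = β·δ^2·620, giving δ = 529/620 = 0.85323.
Now use the now-vs-future pair: 930 = β·δ·1320 gives β = 930/(0.85323·1320) ≈ 0.8257.

β ≈ 0.8257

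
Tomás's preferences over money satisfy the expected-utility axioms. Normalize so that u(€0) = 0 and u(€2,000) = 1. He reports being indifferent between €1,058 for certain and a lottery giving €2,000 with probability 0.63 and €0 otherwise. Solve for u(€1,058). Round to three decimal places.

0.630

By the standard-gamble method, u(€1,058) is just the indifference probability on the best outcome: 0.63.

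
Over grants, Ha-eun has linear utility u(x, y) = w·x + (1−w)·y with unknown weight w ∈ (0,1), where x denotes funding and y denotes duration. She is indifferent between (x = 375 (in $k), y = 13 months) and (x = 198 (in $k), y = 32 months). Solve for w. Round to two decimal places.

w = 0.10

Indifference: w·375 + (1−w)·13 = w·198 + (1−w)·32.
w·(375−198) = (1−w)·(32−13), i.e. w·177 = (1−w)·19.
The marginal rate of substitution is 19/177, so w = 19/(177+19) = 0.10.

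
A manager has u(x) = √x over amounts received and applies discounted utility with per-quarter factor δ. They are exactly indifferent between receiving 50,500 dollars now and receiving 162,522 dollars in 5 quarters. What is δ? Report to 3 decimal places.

δ ≈ 0.890

Equating discounted utilities: u(50500) = δ^5·u(162522) ⇒ δ^5 = u(50500)/u(162522).
With u(x) = √x: δ^5 = √50500/√162522 = √(50500/162522) = 0.55743.
Taking the 5th root: δ = 0.55743^(1/5) ≈ 0.890.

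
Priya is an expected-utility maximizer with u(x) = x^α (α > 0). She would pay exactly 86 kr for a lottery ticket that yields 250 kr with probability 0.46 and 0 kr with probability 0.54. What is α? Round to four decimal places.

The lottery's expected utility is 0.46·u(250) + 0.54·u(0) = 0.46·250^α (since u(0) = 0 for α > 0).
Setting u(86) equal to that: 86^α = 0.46·250^α ⇒ (86/250)^α = 0.46.
Taking logs: α·ln(86/250) = ln(0.46), so α = -0.7765288 / -1.0671136 ≈ 0.7277.

α ≈ 0.7277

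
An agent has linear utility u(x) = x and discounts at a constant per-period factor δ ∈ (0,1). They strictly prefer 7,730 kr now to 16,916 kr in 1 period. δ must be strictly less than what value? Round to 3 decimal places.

δ < 0.457

Under u(x) = x this choice says 7730 > δ·16916.
Dividing through by 16916 gives δ < 0.45696.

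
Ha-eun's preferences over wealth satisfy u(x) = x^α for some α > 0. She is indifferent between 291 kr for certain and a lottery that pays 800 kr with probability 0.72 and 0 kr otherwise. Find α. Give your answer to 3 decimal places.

α ≈ 0.325

EU(lottery) = 0.72·800^α + 0.28·0 = 0.72·800^α.
Equating: 291^α = 0.72·800^α, i.e. 0.3638^α = 0.72.
Take logs: α = ln 0.72 / ln(291/800) ≈ 0.32484.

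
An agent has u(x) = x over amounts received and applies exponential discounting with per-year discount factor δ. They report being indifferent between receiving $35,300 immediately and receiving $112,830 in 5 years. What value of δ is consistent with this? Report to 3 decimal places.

δ ≈ 0.793

Equating discounted utilities: u(35300) = δ^5·u(112830) ⇒ δ^5 = u(35300)/u(112830).
With u(x) = x: δ^5 = 35300/112830 = 0.31286.
Hence δ = (0.31286)^(1/5) = 0.79263.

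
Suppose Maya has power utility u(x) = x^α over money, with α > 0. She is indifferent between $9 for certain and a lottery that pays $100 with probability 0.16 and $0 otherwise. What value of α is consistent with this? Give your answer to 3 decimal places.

EU(lottery) = 0.16·100^α + 0.84·0 = 0.16·100^α.
Equating: 9^α = 0.16·100^α, i.e. 0.0900^α = 0.16.
Taking logs: α·ln(9/100) = ln(0.16), so α = -1.832581 / -2.407946 ≈ 0.761.

α ≈ 0.761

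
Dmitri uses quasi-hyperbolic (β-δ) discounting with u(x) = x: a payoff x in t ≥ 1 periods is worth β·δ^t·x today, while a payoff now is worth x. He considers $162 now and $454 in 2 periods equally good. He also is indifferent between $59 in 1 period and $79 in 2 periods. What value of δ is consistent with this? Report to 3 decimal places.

δ ≈ 0.747

Both payoffs in the second observation are in the future, so β drops out: δ^1·59 = δ^2·79 ⇒ δ = 59/79 = 0.74684.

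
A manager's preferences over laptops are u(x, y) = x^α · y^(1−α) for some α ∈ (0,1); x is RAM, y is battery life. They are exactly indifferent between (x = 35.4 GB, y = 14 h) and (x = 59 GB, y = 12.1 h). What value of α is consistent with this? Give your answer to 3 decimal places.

α ≈ 0.222

Indifference: 35.4^α · 14^(1−α) = 59^α · 12.1^(1−α).
(35.4/59)^α = (12.1/14)^(1−α); take logs: α·ln(35.4/59) = (1−α)·ln(12.1/14), i.e. α·-0.510826 = (1−α)·-0.145852.
With A = -0.510826 and B = -0.145852: α·A = (1−α)·B, so α = B/(A+B) = -0.145852/-0.656678 ≈ 0.222.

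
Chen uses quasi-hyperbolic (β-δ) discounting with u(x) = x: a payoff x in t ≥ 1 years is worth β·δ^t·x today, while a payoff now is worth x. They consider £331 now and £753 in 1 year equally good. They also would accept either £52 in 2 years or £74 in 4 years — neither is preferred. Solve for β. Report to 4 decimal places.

From the later pair, β·δ^2·52 = β·δ^4·74; dividing through, δ^2 = 52/74 = 0.70270, so δ = 0.83827.
Substituting δ into 331 = β·δ·753: β = 331/(631.220) ≈ 0.5244.

β ≈ 0.5244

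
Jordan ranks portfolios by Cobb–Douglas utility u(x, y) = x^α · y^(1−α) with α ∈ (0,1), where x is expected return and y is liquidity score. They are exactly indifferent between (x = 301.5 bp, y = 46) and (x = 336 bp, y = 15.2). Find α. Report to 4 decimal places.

The Cobb–Douglas utilities coincide, so 301.5^α·46^(1−α) = 336^α·15.2^(1−α).
Rearrange to (301.5/336)^α = (15.2/46)^(1−α) and take logs: α·-0.1083411 = (1−α)·-1.1073460.
With A = -0.1083411 and B = -1.1073460: α·A = (1−α)·B, so α = B/(A+B) = -1.1073460/-1.2156871 ≈ 0.9109.

α ≈ 0.9109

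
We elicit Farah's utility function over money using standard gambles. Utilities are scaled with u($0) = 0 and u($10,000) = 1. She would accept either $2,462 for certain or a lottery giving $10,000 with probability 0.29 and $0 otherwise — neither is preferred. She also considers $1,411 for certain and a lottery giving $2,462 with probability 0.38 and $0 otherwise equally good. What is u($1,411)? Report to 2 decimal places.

0.11

First, u($2,462) = 0.29·u($10,000) + 0.71·u($0) = 0.29.
Chaining: u($1,411) = 0.38·0.29 + 0.62·0.00 = 0.1102.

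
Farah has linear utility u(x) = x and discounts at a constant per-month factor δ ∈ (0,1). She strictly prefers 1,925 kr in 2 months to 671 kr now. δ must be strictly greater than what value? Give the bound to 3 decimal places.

δ > 0.590

Under u(x) = x this choice says 671 < δ^2·1925.
Dividing by 1925: δ^2 > 0.34857. Both sides are positive, so the square root keeps the direction.
δ > (671/1925)^(1/2) ≈ 0.590.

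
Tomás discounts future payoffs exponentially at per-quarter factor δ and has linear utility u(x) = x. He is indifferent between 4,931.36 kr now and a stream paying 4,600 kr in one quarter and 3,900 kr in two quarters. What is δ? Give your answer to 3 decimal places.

The stream is worth 4600δ + 3900δ² today, so 4600δ + 3900δ² = 4931.36.
Rearranged: 3900δ² + 4600δ − 4931.36 = 0.
δ = (−4600 + √(4600² + 4·3900·4931.36)) / (2·3900) = (−4600 + √98089216.00) / 7800 ≈ 0.680.

δ ≈ 0.680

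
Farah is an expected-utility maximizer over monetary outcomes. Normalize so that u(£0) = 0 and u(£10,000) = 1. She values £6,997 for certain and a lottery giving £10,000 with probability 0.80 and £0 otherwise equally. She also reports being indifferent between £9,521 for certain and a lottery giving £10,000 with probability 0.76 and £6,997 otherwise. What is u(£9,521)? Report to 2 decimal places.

From the first indifference, u(£6,997) = 0.80·u(£10,000) + 0.20·u(£0) = 0.80·1 + 0.20·0 = 0.80.
Chaining: u(£9,521) = 0.76·1.00 + 0.24·0.80 = 0.9520.

0.95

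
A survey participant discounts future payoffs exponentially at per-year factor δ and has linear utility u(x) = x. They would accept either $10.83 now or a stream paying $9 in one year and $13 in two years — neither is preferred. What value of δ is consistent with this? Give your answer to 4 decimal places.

δ ≈ 0.6300

Equating present values: 10.83 = 9δ + 13δ².
So 13δ² + 9δ − 10.83 = 0.
The positive root is δ = [−9 + √(9² + 4·13·10.83)] / (2·13) = (−9 + 25.380)/26 ≈ 0.6300.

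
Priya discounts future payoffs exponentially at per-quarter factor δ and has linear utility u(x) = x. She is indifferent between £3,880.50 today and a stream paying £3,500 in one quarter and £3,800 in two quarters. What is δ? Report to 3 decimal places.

Equating present values: 3880.50 = 3500δ + 3800δ².
So 3800δ² + 3500δ − 3880.50 = 0.
By the quadratic formula (taking the positive root), δ = (−3500 + √71233600.00) / 7600 ≈ 0.650.

δ ≈ 0.650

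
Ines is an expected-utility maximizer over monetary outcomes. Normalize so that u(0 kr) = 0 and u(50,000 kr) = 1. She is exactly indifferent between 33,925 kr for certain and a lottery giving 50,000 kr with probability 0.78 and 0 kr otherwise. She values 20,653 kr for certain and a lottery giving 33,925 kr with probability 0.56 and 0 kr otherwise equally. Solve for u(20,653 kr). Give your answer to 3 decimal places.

From the first indifference, u(33,925 kr) = 0.78·u(50,000 kr) + 0.22·u(0 kr) = 0.78·1 + 0.22·0 = 0.78.
Chaining: u(20,653 kr) = 0.56·0.78 + 0.44·0.00 = 0.4368.

0.437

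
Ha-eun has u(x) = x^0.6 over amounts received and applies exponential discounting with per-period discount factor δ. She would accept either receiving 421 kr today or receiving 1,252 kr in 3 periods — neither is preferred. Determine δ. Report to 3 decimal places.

δ ≈ 0.804

The payoff in 3 periods is discounted by δ^3, so u(421) = δ^3·u(1252) and δ^3 = u(421)/u(1252).
With u(x) = x^0.6: δ^3 = 421^0.6/1252^0.6 = (421/1252)^0.6 = 0.52000.
So δ = 0.52000^(1/3) ≈ 0.804.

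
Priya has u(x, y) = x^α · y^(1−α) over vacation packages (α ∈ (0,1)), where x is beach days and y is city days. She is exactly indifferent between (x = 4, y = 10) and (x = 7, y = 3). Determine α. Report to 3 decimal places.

Set the two utilities equal: 4^α·10^(1−α) = 7^α·3^(1−α).
(4/7)^α = (3/10)^(1−α); take logs: α·ln(4/7) = (1−α)·ln(3/10), i.e. α·-0.559616 = (1−α)·-1.203973.
With A = -0.559616 and B = -1.203973: α·A = (1−α)·B, so α = B/(A+B) = -1.203973/-1.763589 ≈ 0.683.

α ≈ 0.683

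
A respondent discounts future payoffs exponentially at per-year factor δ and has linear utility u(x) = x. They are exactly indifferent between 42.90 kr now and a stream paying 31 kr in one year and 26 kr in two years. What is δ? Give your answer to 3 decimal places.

δ ≈ 0.820

Present value of the stream is 31·δ + 26·δ². Indifference gives 31δ + 26δ² = 42.90.
Rearranged: 26δ² + 31δ − 42.90 = 0.
By the quadratic formula (taking the positive root), δ = (−31 + √5422.60) / 52 ≈ 0.820.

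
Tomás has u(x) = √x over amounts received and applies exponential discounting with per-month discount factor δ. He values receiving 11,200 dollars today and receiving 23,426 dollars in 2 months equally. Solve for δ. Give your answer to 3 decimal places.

δ ≈ 0.832

Equating discounted utilities: u(11200) = δ^2·u(23426) ⇒ δ^2 = u(11200)/u(23426).
With u(x) = √x: δ^2 = √11200/√23426 = √(11200/23426) = 0.69145.
Hence δ = (0.69145)^(1/2) = 0.83153.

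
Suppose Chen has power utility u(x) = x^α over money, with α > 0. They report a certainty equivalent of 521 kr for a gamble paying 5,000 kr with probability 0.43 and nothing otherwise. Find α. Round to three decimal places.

α ≈ 0.373

Since u(0) = 0, the lottery's EU is 0.43·5000^α.
Setting u(521) equal to that: 521^α = 0.43·5000^α ⇒ (521/5000)^α = 0.43.
Taking logs: α·ln(521/5000) = ln(0.43), so α = -0.843970 / -2.261443 ≈ 0.373.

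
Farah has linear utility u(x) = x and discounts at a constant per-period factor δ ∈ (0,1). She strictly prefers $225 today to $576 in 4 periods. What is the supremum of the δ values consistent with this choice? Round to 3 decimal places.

δ < 0.791

Comparing present values: 225 > δ^4·576.
Dividing by 576: δ^4 < 0.39062. Both sides are positive, so the 4th root keeps the direction.
δ < (225/576)^(1/4) ≈ 0.791.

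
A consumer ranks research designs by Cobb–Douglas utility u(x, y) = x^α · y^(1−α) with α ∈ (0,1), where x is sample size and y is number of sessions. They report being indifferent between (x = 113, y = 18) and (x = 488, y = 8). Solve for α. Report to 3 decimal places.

α ≈ 0.357

Indifference: 113^α · 18^(1−α) = 488^α · 8^(1−α).
Taking logs: α·ln 113 + (1−α)·ln 18 = α·ln 488 + (1−α)·ln 8, i.e. α·-1.462928 = (1−α)·-0.810930.
With A = -1.462928 and B = -0.810930: α·A = (1−α)·B, so α = B/(A+B) = -0.810930/-2.273858 ≈ 0.357.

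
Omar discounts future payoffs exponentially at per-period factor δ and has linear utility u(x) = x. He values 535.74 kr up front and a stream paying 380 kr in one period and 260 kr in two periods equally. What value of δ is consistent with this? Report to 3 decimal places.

The stream is worth 380δ + 260δ² today, so 380δ + 260δ² = 535.74.
That is, 260δ² + 380δ − 535.74 = 0, a quadratic in δ.
δ = (−380 + √(380² + 4·260·535.74)) / (2·260) = (−380 + √701569.60) / 520 ≈ 0.880.

δ ≈ 0.880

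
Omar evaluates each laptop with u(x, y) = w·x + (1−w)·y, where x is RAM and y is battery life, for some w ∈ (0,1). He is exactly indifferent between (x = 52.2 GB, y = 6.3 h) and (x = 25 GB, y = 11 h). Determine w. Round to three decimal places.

w = 0.147

Equating utilities: w·52.2 + (1−w)·6.3 = w·25 + (1−w)·11.
Rearranging, 27.2·w − 4.7·(1−w) = 0.
So w/(1−w) = 4.7/27.2 = 0.1728, giving w = 4.7/(27.2+4.7) = 0.147.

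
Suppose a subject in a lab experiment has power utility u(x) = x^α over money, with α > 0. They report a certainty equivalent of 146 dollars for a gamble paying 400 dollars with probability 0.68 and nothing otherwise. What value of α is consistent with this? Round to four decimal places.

The lottery's expected utility is 0.68·u(400) + 0.32·u(0) = 0.68·400^α (since u(0) = 0 for α > 0).
Indifference: 146^α = 0.68·400^α, so (146/400)^α = 0.68.
Take logs: α = ln 0.68 / ln(146/400) ≈ 0.382656.

α ≈ 0.3827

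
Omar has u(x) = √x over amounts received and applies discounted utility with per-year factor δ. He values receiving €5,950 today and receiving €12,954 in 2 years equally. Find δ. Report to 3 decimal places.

Indifference means u(5950) = δ^2 · u(12954), so δ^2 = u(5950)/u(12954).
Since u(x) = √x, δ^2 = √(5950/12954) = 0.67773.
Hence δ = (0.67773)^(1/2) = 0.82324.

δ ≈ 0.823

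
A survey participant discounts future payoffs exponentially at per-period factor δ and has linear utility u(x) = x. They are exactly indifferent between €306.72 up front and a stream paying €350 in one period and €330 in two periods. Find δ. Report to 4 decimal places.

δ ≈ 0.5700

Present value of the stream is 350·δ + 330·δ². Indifference gives 350δ + 330δ² = 306.72.
That is, 330δ² + 350δ − 306.72 = 0, a quadratic in δ.
By the quadratic formula (taking the positive root), δ = (−350 + √527370.40) / 660 ≈ 0.5700.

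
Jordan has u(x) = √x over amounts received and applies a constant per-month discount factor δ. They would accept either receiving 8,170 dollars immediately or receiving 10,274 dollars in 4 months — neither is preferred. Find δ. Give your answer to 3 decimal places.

δ ≈ 0.972

Equating discounted utilities: u(8170) = δ^4·u(10274) ⇒ δ^4 = u(8170)/u(10274).
Since u(x) = √x, δ^4 = √(8170/10274) = 0.89175.
Taking the 4th root: δ = 0.89175^(1/4) ≈ 0.972.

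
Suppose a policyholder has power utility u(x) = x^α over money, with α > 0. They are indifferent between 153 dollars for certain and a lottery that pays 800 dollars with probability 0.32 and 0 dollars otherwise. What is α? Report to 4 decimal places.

α ≈ 0.6888

Since u(0) = 0, the lottery's EU is 0.32·800^α.
Setting u(153) equal to that: 153^α = 0.32·800^α ⇒ (153/800)^α = 0.32.
α = ln(0.32) / ln(153/800) = -1.1394343/-1.6541738 ≈ 0.6888.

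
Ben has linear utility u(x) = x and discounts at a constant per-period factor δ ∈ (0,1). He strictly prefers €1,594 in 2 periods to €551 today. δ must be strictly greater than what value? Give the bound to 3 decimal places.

δ > 0.588

Under u(x) = x this choice says 551 < δ^2·1594.
So δ^2 > 551/1594 = 0.34567; taking the square root of both positive sides preserves the inequality.
δ > 0.34567^(1/2) = 0.588.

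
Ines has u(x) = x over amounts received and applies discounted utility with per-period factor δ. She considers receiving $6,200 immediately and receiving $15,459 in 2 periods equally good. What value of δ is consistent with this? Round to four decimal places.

δ ≈ 0.6333

Indifference means u(6200) = δ^2 · u(15459), so δ^2 = u(6200)/u(15459).
With u(x) = x: δ^2 = 6200/15459 = 0.40106.
Hence δ = (0.40106)^(1/2) = 0.633294.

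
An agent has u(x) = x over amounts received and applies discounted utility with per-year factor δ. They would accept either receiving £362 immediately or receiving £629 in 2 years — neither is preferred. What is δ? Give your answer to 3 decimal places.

δ ≈ 0.759

The payoff in 2 years is discounted by δ^2, so u(362) = δ^2·u(629) and δ^2 = u(362)/u(629).
With u(x) = x: δ^2 = 362/629 = 0.57552.
So δ = 0.57552^(1/2) ≈ 0.759.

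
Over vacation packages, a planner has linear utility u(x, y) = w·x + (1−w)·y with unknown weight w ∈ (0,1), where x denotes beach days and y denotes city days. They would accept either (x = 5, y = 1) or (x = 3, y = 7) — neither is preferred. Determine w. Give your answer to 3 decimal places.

w = 0.750

u(5,1) = u(3,7) means w·5 + (1−w)·1 = w·3 + (1−w)·7.
w·(5−3) = (1−w)·(7−1), i.e. w·2 = (1−w)·6.
Hence w = 6/(2+6) = 6/8 = 0.750.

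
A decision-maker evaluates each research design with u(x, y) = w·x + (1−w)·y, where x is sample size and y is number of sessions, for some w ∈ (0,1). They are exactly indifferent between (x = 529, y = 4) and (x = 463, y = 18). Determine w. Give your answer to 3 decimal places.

w = 0.175

Indifference: w·529 + (1−w)·4 = w·463 + (1−w)·18.
Rearranging, 66·w − 14·(1−w) = 0.
Hence w = 14/(66+14) = 14/80 = 0.175.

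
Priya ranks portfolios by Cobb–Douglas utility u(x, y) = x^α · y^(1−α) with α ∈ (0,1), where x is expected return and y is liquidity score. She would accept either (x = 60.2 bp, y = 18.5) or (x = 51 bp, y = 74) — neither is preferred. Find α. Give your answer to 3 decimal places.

The Cobb–Douglas utilities coincide, so 60.2^α·18.5^(1−α) = 51^α·74^(1−α).
(60.2/51)^α = (74/18.5)^(1−α); take logs: α·ln(60.2/51) = (1−α)·ln(74/18.5), i.e. α·0.165847 = (1−α)·1.386294.
So α/(1−α) = (1.386294)/(0.165847) = 8.358873, and α = 8.358873/9.358873 ≈ 0.893.

α ≈ 0.893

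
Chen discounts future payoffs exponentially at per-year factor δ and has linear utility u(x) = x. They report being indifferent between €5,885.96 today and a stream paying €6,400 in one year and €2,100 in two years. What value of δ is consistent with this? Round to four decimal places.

Present value of the stream is 6400·δ + 2100·δ². Indifference gives 6400δ + 2100δ² = 5885.96.
That is, 2100δ² + 6400δ − 5885.96 = 0, a quadratic in δ.
The positive root is δ = [−6400 + √(6400² + 4·2100·5885.96)] / (2·2100) = (−6400 + 9508.000)/4200 ≈ 0.7400.

δ ≈ 0.7400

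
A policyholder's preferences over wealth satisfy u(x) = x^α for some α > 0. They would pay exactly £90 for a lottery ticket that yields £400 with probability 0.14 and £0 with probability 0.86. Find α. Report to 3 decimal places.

EU(lottery) = 0.14·400^α + 0.86·0 = 0.14·400^α.
Indifference: 90^α = 0.14·400^α, so (90/400)^α = 0.14.
α = ln(0.14) / ln(90/400) = -1.966113/-1.491655 ≈ 1.318.

α ≈ 1.318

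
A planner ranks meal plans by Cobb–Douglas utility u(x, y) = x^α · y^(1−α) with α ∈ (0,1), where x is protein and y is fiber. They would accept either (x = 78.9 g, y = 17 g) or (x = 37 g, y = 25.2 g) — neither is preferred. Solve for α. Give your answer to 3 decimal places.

The Cobb–Douglas utilities coincide, so 78.9^α·17^(1−α) = 37^α·25.2^(1−α).
Taking logs: α·ln 78.9 + (1−α)·ln 17 = α·ln 37 + (1−α)·ln 25.2, i.e. α·0.757263 = (1−α)·0.393631.
With A = 0.757263 and B = 0.393631: α·A = (1−α)·B, so α = B/(A+B) = 0.393631/1.150894 ≈ 0.342.

α ≈ 0.342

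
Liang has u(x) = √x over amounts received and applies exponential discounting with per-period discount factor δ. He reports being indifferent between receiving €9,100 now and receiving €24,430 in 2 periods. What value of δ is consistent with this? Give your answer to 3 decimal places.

δ ≈ 0.781

The payoff in 2 periods is discounted by δ^2, so u(9100) = δ^2·u(24430) and δ^2 = u(9100)/u(24430).
Since u(x) = √x, δ^2 = √(9100/24430) = 0.61032.
Taking the square root: δ = 0.61032^(1/2) ≈ 0.781.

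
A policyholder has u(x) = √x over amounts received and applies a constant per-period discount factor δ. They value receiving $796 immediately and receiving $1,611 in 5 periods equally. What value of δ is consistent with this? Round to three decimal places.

Equating discounted utilities: u(796) = δ^5·u(1611) ⇒ δ^5 = u(796)/u(1611).
With u(x) = √x: δ^5 = √796/√1611 = √(796/1611) = 0.70292.
Taking the 5th root: δ = 0.70292^(1/5) ≈ 0.932.

δ ≈ 0.932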